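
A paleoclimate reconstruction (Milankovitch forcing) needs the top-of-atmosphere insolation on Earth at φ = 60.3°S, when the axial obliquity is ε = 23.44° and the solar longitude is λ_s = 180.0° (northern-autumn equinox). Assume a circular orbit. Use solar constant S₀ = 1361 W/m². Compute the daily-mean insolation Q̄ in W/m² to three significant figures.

Solar declination: sin δ = sin ε · sin λ_s = sin 23.44° × sin 180.0° = 0.00000, so δ = +0.000°.
cos H₀ = −tan(-60.3°) tan(+0.000°) = 0.0000, H₀ = 1.5708 rad.
Bracket: H₀ sin φ sin δ + cos φ cos δ sin H₀ = 1.5708×-0.86863×0.00000 + 0.49546×1.00000×1.00000 = -0.000000 + 0.495460 = 0.495460.
Q̄ = (S₀/π) × [bracket] = (1361/π) × 0.495460 = 214.6 W/m².

Q̄ ≈ 215 W/m²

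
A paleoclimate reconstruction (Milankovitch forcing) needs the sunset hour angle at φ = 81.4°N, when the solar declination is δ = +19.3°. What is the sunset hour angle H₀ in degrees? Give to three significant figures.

Sunrise equation: cos H₀ = −tan φ · tan δ = -2.3156 ≤ −1, so the Sun never sets (polar day) and H₀ = π.

H₀ = 180°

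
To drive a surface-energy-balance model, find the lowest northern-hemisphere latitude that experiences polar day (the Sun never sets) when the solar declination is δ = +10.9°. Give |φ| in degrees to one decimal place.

Polar day requires cos H₀ = −tan φ tan δ ≤ −1, i.e. tan φ tan δ ≥ 1.
The boundary is |tan φ| · |tan δ| = 1, so |φ| = 90° − |δ| = 90° − 10.9° = 79.1° in the northern hemisphere.

|φ| = 79.1°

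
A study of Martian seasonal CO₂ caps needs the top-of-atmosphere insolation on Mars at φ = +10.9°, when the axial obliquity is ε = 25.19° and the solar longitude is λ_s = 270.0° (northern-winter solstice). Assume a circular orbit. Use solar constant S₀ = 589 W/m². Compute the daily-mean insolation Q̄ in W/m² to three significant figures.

Q̄ ≈ 144 W/m²

Solar declination: sin δ = sin ε · sin λ_s = sin 25.19° × sin 270.0° = -0.42562, so δ = -25.190°.
cos H₀ = −tan(+10.9°) tan(-25.190°) = 0.0906, H₀ = 1.4801 rad.
Bracket: H₀ sin φ sin δ + cos φ cos δ sin H₀ = 1.4801×0.18910×-0.42562 + 0.98196×0.90490×0.99589 = -0.119125 + 0.884924 = 0.765799.
Q̄ = (S₀/π) × [bracket] = (589/π) × 0.765799 = 143.6 W/m².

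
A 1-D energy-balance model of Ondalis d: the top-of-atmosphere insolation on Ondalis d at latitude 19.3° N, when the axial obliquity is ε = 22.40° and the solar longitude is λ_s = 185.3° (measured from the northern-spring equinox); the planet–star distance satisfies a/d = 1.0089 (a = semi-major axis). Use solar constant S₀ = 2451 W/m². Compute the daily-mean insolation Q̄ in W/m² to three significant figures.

Solar declination: sin δ = sin ε · sin λ_s = sin 22.40° × sin 185.3° = -0.03520, so δ = -2.017°.
cos H₀ = −tan(+19.3°) tan(-2.017°) = 0.0123, H₀ = 1.5585 rad.
Bracket: H₀ sin φ sin δ + cos φ cos δ sin H₀ = 1.5585×0.33051×-0.03520 + 0.94380×0.99938×0.99992 = -0.018132 + 0.943139 = 0.925007.
Inverse-square distance factor (a/d)² = 1.0089² = 1.017879.
Q̄ = (S₀/π) × 1.017879 × [bracket] = (2451/π) × 1.017879 × 0.925007 = 734.6 W/m².

Q̄ ≈ 735 W/m²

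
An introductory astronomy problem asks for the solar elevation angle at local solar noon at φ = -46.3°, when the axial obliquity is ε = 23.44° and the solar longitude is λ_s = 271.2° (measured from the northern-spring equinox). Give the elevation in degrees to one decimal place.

Solar declination: sin δ = sin ε · sin λ_s = sin 23.44° × sin 271.2° = -0.39770, so δ = -23.435°.
At local noon the hour angle is zero, so the zenith angle equals |φ − δ| = |-46.3° − (-23.435°)| = 22.865°.
Elevation = 90° − 22.865° = 67.1°.

67.1°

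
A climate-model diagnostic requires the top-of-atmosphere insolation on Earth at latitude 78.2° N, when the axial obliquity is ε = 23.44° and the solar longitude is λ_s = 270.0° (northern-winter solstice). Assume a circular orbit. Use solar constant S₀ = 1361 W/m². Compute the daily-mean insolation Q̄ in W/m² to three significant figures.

Q̄ ≈ 0.00 W/m²

Solar declination: sin δ = sin ε · sin λ_s = sin 23.44° × sin 270.0° = -0.39779, so δ = -23.440°.
cos H₀ = −tan(+78.2°) tan(-23.440°) = 2.0754 ≥ 1 ⇒ polar night, H₀ = 0 and Q̄ = 0.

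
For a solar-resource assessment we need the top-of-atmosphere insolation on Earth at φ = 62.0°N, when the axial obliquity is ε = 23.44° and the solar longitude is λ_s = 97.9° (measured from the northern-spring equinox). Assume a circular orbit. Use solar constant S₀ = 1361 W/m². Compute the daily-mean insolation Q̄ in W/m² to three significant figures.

Q̄ ≈ 489 W/m²

Solar declination: sin δ = sin ε · sin λ_s = sin 23.44° × sin 97.9° = 0.39401, so δ = +23.204°.
cos H₀ = −tan(+62.0°) tan(+23.204°) = -0.8063, H₀ = 2.5086 rad.
Bracket: H₀ sin φ sin δ + cos φ cos δ sin H₀ = 2.5086×0.88295×0.39401 + 0.46947×0.91910×0.59157 = 0.872720 + 0.255256 = 1.127976.
Q̄ = (S₀/π) × [bracket] = (1361/π) × 1.127976 = 488.7 W/m².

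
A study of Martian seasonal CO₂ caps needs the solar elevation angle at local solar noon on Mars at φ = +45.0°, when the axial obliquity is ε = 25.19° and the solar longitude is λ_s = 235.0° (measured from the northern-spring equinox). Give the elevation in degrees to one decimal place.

24.6°

Solar declination: sin δ = sin ε · sin λ_s = sin 25.19° × sin 235.0° = -0.34865, so δ = -20.405°.
At local noon the hour angle is zero, so the zenith angle equals |φ − δ| = |+45.0° − (-20.405°)| = 65.405°.
Elevation = 90° − 65.405° = 24.6°.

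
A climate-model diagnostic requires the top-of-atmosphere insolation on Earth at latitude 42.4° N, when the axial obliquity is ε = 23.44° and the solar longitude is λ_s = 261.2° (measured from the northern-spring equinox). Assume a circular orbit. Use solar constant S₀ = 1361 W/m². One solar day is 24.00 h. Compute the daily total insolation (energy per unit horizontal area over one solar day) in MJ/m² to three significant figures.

11.8 MJ/m²

Solar declination: sin δ = sin ε · sin λ_s = sin 23.44° × sin 261.2° = -0.39311, so δ = -23.148°.
cos H₀ = −tan(+42.4°) tan(-23.148°) = 0.3904, H₀ = 1.1697 rad.
Bracket: H₀ sin φ sin δ + cos φ cos δ sin H₀ = 1.1697×0.67430×-0.39311 + 0.73846×0.91949×0.92065 = -0.310057 + 0.625127 = 0.315070.
Q̄ = (S₀/π) × [bracket] = (1361/π) × 0.315070 = 136.49 W/m².
Daily total = Q̄ × 24.00 h × 3600 s/h = 136.49 × 24.00 × 3600 / 10⁶ = 11.79 MJ/m².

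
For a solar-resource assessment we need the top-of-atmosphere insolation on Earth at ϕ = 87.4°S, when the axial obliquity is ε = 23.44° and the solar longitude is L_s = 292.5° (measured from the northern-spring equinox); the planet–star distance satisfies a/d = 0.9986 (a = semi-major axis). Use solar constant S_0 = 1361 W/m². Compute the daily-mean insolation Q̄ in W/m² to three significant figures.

Solar declination: sin δ = sin ε · sin L_s = sin 23.44° × sin 292.5° = -0.36751, so δ = -21.562°.
cos h₀ = −tan(-87.4°) tan(-21.562°) = -8.7021 ≤ −1 ⇒ polar day, h₀ = π.
Bracket: h₀ sin ϕ sin δ + cos ϕ cos δ sin h₀ = 3.1416×-0.99897×-0.36751 + 0.04536×0.93002×0.00000 = 1.153380 + 0.000000 = 1.153380.
Inverse-square distance factor (a/d)² = 0.9986² = 0.997202.
Q̄ = (S_0/π) × 0.997202 × [bracket] = (1361/π) × 0.997202 × 1.153380 = 498.3 W/m².

Q̄ ≈ 498 W/m²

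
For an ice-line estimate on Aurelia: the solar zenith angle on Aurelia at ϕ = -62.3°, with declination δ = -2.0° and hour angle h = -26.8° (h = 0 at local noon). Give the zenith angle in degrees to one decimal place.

cos θ_z = sin ϕ sin δ + cos ϕ cos δ cos h = 0.030900 + 0.414659 = 0.445559.
θ_z = arccos(0.445559) = 63.5°.

θ_z = 63.5°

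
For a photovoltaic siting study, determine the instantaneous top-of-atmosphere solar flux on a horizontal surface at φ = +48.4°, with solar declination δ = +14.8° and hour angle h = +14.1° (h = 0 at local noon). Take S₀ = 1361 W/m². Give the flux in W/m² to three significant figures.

1.11e+03 W/m²

cos θ_z = sin φ sin δ + cos φ cos δ cos h = 0.191022 + 0.622560 = 0.813582.
Flux = S₀ · cos θ_z = 1361 × 0.813582 = 1107 W/m².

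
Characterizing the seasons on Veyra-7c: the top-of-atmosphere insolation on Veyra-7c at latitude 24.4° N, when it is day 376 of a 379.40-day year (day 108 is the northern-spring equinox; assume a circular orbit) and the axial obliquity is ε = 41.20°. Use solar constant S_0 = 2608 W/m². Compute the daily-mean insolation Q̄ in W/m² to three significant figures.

Q̄ ≈ 284 W/m²

Solar longitude: L_s = 360° × (376 − 108)/379.40 = 254.296°.
sin δ = sin 41.20° × sin 254.296° = -0.63410, so δ = -39.354°.
cos h₀ = −tan(+24.4°) tan(-39.354°) = 0.3720, h₀ = 1.1896 rad.
Bracket: h₀ sin ϕ sin δ + cos ϕ cos δ sin h₀ = 1.1896×0.41310×-0.63410 + 0.91068×0.77325×0.92824 = -0.311612 + 0.653651 = 0.342039.
Q̄ = (S_0/π) × [bracket] = (2608/π) × 0.342039 = 283.9 W/m².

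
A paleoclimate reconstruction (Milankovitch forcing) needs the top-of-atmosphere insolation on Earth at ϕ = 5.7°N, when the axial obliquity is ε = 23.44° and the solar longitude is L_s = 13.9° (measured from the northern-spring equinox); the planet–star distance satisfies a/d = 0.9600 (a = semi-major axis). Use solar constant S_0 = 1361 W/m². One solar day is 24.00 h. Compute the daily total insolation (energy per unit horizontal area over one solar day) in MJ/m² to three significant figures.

Solar declination: sin δ = sin ε · sin L_s = sin 23.44° × sin 13.9° = 0.09556, so δ = +5.484°.
cos h₀ = −tan(+5.7°) tan(+5.484°) = -0.0096, h₀ = 1.5804 rad.
Bracket: h₀ sin ϕ sin δ + cos ϕ cos δ sin h₀ = 1.5804×0.09932×0.09556 + 0.99506×0.99542×0.99995 = 0.015000 + 0.990453 = 1.005453.
Inverse-square distance factor (a/d)² = 0.9600² = 0.921600.
Q̄ = (S_0/π) × 0.921600 × [bracket] = (1361/π) × 0.921600 × 1.005453 = 401.43 W/m².
Daily total = Q̄ × 24.00 h × 3600 s/h = 401.43 × 24.00 × 3600 / 10⁶ = 34.68 MJ/m².

34.7 MJ/m²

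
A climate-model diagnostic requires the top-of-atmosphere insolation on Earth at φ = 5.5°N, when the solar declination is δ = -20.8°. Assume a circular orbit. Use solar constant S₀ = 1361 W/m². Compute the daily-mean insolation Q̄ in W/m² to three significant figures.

cos H₀ = −tan(+5.5°) tan(-20.800°) = 0.0366, H₀ = 1.5342 rad.
Bracket: H₀ sin φ sin δ + cos φ cos δ sin H₀ = 1.5342×0.09585×-0.35511 + 0.99540×0.93483×0.99933 = -0.052220 + 0.929906 = 0.877686.
Q̄ = (S₀/π) × [bracket] = (1361/π) × 0.877686 = 380.2 W/m².

Q̄ ≈ 380 W/m²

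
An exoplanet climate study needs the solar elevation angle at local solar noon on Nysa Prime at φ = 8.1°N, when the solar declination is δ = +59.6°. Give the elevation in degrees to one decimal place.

38.5°

At local noon the hour angle is zero, so the zenith angle equals |φ − δ| = |+8.1° − (+59.600°)| = 51.500°.
Elevation = 90° − 51.500° = 38.5°.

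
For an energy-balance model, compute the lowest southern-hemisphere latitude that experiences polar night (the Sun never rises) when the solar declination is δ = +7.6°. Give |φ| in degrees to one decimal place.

Polar night requires cos H₀ = −tan φ tan δ ≥ 1, i.e. tan φ tan δ ≤ −1.
The boundary is |tan φ| · |tan δ| = 1, so |φ| = 90° − |δ| = 90° − 7.6° = 82.4° in the southern hemisphere.

|φ| = 82.4°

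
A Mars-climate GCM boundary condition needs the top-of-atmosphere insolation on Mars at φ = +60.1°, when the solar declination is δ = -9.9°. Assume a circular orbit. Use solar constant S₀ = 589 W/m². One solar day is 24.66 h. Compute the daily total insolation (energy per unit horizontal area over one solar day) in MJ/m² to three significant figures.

4.66 MJ/m²

cos H₀ = −tan(+60.1°) tan(-9.900°) = 0.3035, H₀ = 1.2624 rad.
Bracket: H₀ sin φ sin δ + cos φ cos δ sin H₀ = 1.2624×0.86690×-0.17193 + 0.49849×0.98511×0.95283 = -0.188156 + 0.467904 = 0.279748.
Q̄ = (S₀/π) × [bracket] = (589/π) × 0.279748 = 52.448 W/m².
Daily total = Q̄ × 24.66 h × 3600 s/h = 52.448 × 24.66 × 3600 / 10⁶ = 4.656 MJ/m².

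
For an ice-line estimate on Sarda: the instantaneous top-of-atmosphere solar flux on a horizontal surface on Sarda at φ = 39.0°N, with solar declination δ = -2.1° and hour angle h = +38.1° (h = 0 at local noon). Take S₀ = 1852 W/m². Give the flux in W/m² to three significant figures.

1.09e+03 W/m²

cos θ_z = sin φ sin δ + cos φ cos δ cos h = -0.023061 + 0.611153 = 0.588092.
Flux = S₀ · cos θ_z = 1852 × 0.588092 = 1089 W/m².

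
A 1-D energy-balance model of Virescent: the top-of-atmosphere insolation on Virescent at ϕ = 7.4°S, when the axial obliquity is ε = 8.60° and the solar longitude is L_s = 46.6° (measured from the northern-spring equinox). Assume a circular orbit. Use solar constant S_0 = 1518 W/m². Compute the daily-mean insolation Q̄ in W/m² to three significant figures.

Solar declination: sin δ = sin ε · sin L_s = sin 8.60° × sin 46.6° = 0.10865, so δ = +6.237°.
cos h₀ = −tan(-7.4°) tan(+6.237°) = 0.0142, h₀ = 1.5566 rad.
Bracket: h₀ sin ϕ sin δ + cos ϕ cos δ sin h₀ = 1.5566×-0.12880×0.10865 + 0.99167×0.99408×0.99990 = -0.021783 + 0.985701 = 0.963918.
Q̄ = (S_0/π) × [bracket] = (1518/π) × 0.963918 = 465.8 W/m².

Q̄ ≈ 466 W/m²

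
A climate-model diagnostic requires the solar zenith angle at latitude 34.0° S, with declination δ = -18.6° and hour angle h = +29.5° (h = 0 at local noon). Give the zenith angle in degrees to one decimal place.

cos θ_z = sin φ sin δ + cos φ cos δ cos h = 0.178360 + 0.683869 = 0.862229.
θ_z = arccos(0.862229) = 30.4°.

θ_z = 30.4°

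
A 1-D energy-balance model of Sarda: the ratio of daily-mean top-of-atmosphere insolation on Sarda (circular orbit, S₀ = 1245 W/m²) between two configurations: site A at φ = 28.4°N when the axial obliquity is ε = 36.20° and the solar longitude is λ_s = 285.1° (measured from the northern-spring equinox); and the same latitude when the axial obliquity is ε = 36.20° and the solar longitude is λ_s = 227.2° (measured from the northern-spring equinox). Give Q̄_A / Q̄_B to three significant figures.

— Configuration A (φ=+28.4°):
Solar declination: sin δ = sin ε · sin λ_s = sin 36.20° × sin 285.1° = -0.57021, so δ = -34.765°.
cos H₀ = −tan(+28.4°) tan(-34.765°) = 0.3753, H₀ = 1.1861 rad.
Bracket: H₀ sin φ sin δ + cos φ cos δ sin H₀ = 1.1861×0.47562×-0.57021 + 0.87965×0.82150×0.92690 = -0.321674 + 0.669808 = 0.348134.
Q̄ = (S₀/π) × [bracket] = (1245/π) × 0.348134 = 137.96 W/m².
— Configuration B (φ=+28.4°):
Solar declination: sin δ = sin ε · sin λ_s = sin 36.20° × sin 227.2° = -0.43335, so δ = -25.680°.
cos H₀ = −tan(+28.4°) tan(-25.680°) = 0.2600, H₀ = 1.3078 rad.
Bracket: H₀ sin φ sin δ + cos φ cos δ sin H₀ = 1.3078×0.47562×-0.43335 + 0.87965×0.90123×0.96561 = -0.269551 + 0.765504 = 0.495953.
Q̄ = (S₀/π) × [bracket] = (1245/π) × 0.495953 = 196.54 W/m².
Ratio Q̄_A / Q̄_B = 137.96 / 196.54 = 0.7019.

Q̄_A / Q̄_B ≈ 0.702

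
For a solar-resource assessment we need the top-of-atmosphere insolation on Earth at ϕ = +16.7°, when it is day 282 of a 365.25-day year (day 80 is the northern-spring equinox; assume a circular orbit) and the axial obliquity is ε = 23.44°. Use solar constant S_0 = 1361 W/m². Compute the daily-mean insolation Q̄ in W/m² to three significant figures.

Q̄ ≈ 386 W/m²

Solar longitude: L_s = 360° × (282 − 80)/365.25 = 199.097°.
sin δ = sin 23.44° × sin 199.097° = -0.13014, so δ = -7.478°.
cos h₀ = −tan(+16.7°) tan(-7.478°) = 0.0394, h₀ = 1.5314 rad.
Bracket: h₀ sin ϕ sin δ + cos ϕ cos δ sin h₀ = 1.5314×0.28736×-0.13014 + 0.95782×0.99150×0.99922 = -0.057270 + 0.948938 = 0.891668.
Q̄ = (S_0/π) × [bracket] = (1361/π) × 0.891668 = 386.3 W/m².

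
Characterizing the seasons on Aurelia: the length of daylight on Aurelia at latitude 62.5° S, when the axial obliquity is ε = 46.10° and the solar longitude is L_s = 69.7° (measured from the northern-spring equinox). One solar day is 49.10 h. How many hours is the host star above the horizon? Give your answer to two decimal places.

0.00 h

Solar declination: sin δ = sin ε · sin L_s = sin 46.10° × sin 69.7° = 0.67580, so δ = +42.516°.
cos h₀ = −tan ϕ · tan δ = 1.7612 ≥ 1, so the host star never rises (polar night) and h₀ = 0.
Daylight = 2h₀/(2π) × 49.10 h = (0.0000/π) × 49.10 = 0.00 h.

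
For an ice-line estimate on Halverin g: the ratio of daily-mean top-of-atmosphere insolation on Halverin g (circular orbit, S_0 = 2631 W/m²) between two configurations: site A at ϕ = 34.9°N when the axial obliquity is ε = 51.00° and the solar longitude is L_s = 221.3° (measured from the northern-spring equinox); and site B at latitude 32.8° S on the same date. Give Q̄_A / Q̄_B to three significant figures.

— Configuration A (ϕ=+34.9°):
Solar declination: sin δ = sin ε · sin L_s = sin 51.00° × sin 221.3° = -0.51292, so δ = -30.858°.
cos h₀ = −tan(+34.9°) tan(-30.858°) = 0.4168, h₀ = 1.1408 rad.
Bracket: h₀ sin ϕ sin δ + cos ϕ cos δ sin h₀ = 1.1408×0.57215×-0.51292 + 0.82015×0.85844×0.90899 = -0.334787 + 0.639974 = 0.305187.
Q̄ = (S_0/π) × [bracket] = (2631/π) × 0.305187 = 255.59 W/m².
— Configuration B (ϕ=-32.8°):
cos h₀ = −tan(-32.8°) tan(-30.858°) = -0.3851, h₀ = 1.9661 rad.
Bracket: h₀ sin ϕ sin δ + cos ϕ cos δ sin h₀ = 1.9661×-0.54171×-0.51292 + 0.84057×0.85844×0.92289 = 0.546289 + 0.665938 = 1.212227.
Q̄ = (S_0/π) × [bracket] = (2631/π) × 1.212227 = 1015.2 W/m².
Ratio Q̄_A / Q̄_B = 255.59 / 1015.2 = 0.2518.

Q̄_A / Q̄_B ≈ 0.252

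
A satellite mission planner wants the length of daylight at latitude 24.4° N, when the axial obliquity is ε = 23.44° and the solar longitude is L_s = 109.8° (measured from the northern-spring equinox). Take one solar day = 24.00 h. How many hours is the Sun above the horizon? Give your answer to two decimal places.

Solar declination: sin δ = sin ε · sin L_s = sin 23.44° × sin 109.8° = 0.37427, so δ = +21.979°.
cos h₀ = −tan ϕ · tan δ = −tan(+24.4°) × tan(+21.979°) = -0.1831, so h₀ = 1.7549 rad = 100.55°.
Daylight = 2h₀/(2π) × 24.00 h = (1.7549/π) × 24.00 = 13.41 h.

13.41 h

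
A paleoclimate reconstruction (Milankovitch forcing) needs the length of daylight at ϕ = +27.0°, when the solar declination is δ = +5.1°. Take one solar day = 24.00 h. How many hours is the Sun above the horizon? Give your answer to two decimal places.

cos h₀ = −tan ϕ · tan δ = −tan(+27.0°) × tan(+5.100°) = -0.0455, so h₀ = 1.6163 rad = 92.61°.
Daylight = 2h₀/(2π) × 24.00 h = (1.6163/π) × 24.00 = 12.35 h.

12.35 h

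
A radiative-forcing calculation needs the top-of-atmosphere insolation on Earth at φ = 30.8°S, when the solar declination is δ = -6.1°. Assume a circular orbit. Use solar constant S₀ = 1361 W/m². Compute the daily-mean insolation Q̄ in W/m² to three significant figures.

Q̄ ≈ 408 W/m²

cos H₀ = −tan(-30.8°) tan(-6.100°) = -0.0637, H₀ = 1.6345 rad.
Bracket: H₀ sin φ sin δ + cos φ cos δ sin H₀ = 1.6345×-0.51204×-0.10626 + 0.85896×0.99434×0.99797 = 0.088932 + 0.852364 = 0.941296.
Q̄ = (S₀/π) × [bracket] = (1361/π) × 0.941296 = 407.8 W/m².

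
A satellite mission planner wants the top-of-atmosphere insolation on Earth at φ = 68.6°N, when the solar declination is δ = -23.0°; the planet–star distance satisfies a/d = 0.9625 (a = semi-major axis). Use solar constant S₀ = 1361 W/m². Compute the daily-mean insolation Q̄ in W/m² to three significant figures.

Q̄ ≈ 0.00 W/m²

cos H₀ = −tan(+68.6°) tan(-23.000°) = 1.0831 ≥ 1 ⇒ polar night, H₀ = 0 and Q̄ = 0.
Inverse-square distance factor (a/d)² = 0.9625² = 0.926406.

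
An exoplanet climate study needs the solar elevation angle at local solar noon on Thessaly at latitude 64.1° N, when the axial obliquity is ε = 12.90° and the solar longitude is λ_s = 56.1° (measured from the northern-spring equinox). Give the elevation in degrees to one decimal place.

Solar declination: sin δ = sin ε · sin λ_s = sin 12.90° × sin 56.1° = 0.18530, so δ = +10.679°.
At local noon the hour angle is zero, so the zenith angle equals |φ − δ| = |+64.1° − (+10.679°)| = 53.421°.
Elevation = 90° − 53.421° = 36.6°.

36.6°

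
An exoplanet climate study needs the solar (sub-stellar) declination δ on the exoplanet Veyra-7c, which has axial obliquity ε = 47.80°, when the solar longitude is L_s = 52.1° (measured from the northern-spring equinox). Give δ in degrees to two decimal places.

δ = +35.77°

sin δ = sin ε · sin L_s = sin 47.80° × sin 52.1° = 0.584557.
δ = arcsin(0.584557) = +35.77°.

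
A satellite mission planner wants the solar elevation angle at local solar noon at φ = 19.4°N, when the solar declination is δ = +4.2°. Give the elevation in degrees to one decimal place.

At local noon the hour angle is zero, so the zenith angle equals |φ − δ| = |+19.4° − (+4.200°)| = 15.200°.
Elevation = 90° − 15.200° = 74.8°.

74.8°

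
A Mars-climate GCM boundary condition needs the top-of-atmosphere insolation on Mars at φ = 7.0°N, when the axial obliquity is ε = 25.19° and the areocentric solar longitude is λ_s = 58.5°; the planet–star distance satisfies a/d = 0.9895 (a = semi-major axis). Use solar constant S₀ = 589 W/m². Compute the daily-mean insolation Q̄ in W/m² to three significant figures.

sin δ = sin 25.19° × sin 58.5° = 0.36290, so δ = +21.279°.
cos H₀ = −tan(+7.0°) tan(+21.279°) = -0.0478, H₀ = 1.6186 rad.
Bracket: H₀ sin φ sin δ + cos φ cos δ sin H₀ = 1.6186×0.12187×0.36290 + 0.99255×0.93183×0.99886 = 0.071585 + 0.923833 = 0.995418.
Inverse-square distance factor (a/d)² = 0.9895² = 0.979110.
Q̄ = (S₀/π) × 0.979110 × [bracket] = (589/π) × 0.979110 × 0.995418 = 182.7 W/m².

Q̄ ≈ 183 W/m²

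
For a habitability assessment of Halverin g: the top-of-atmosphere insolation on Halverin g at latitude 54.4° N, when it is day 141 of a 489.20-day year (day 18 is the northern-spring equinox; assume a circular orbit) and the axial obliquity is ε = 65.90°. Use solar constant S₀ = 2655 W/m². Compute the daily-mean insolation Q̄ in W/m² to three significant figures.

Q̄ ≈ 1.97e+03 W/m²

Solar longitude: λ_s = 360° × (141 − 18)/489.20 = 90.515°.
sin δ = sin 65.90° × sin 90.515° = 0.91280, so δ = +65.895°.
cos H₀ = −tan(+54.4°) tan(+65.895°) = -3.1218 ≤ −1 ⇒ polar day, H₀ = π.
Bracket: H₀ sin φ sin δ + cos φ cos δ sin H₀ = 3.1416×0.81310×0.91280 + 0.58212×0.40841×0.00000 = 2.331688 + 0.000000 = 2.331688.
Q̄ = (S₀/π) × [bracket] = (2655/π) × 2.331688 = 1971 W/m².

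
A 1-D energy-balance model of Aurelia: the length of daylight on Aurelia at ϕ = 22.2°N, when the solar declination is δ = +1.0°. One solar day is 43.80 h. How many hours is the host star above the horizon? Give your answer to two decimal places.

cos h₀ = −tan ϕ · tan δ = −tan(+22.2°) × tan(+1.000°) = -0.0071, so h₀ = 1.5779 rad = 90.41°.
Daylight = 2h₀/(2π) × 43.80 h = (1.5779/π) × 43.80 = 22.00 h.

22.00 h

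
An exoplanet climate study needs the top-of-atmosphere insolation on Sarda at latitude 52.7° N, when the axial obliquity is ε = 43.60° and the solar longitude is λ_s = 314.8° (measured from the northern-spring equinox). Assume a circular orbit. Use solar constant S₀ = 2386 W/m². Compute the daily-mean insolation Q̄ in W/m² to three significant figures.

Solar declination: sin δ = sin ε · sin λ_s = sin 43.60° × sin 314.8° = -0.48933, so δ = -29.297°.
cos H₀ = −tan(+52.7°) tan(-29.297°) = 0.7365, H₀ = 0.7428 rad.
Bracket: H₀ sin φ sin δ + cos φ cos δ sin H₀ = 0.7428×0.79547×-0.48933 + 0.60599×0.87210×0.67638 = -0.289133 + 0.357456 = 0.068323.
Q̄ = (S₀/π) × [bracket] = (2386/π) × 0.068323 = 51.89 W/m².

Q̄ ≈ 51.9 W/m²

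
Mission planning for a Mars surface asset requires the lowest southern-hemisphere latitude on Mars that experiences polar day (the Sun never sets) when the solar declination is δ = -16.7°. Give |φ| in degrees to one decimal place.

Polar day requires cos H₀ = −tan φ tan δ ≤ −1, i.e. tan φ tan δ ≥ 1.
The boundary is |tan φ| · |tan δ| = 1, so |φ| = 90° − |δ| = 90° − 16.7° = 73.3° in the southern hemisphere.

|φ| = 73.3°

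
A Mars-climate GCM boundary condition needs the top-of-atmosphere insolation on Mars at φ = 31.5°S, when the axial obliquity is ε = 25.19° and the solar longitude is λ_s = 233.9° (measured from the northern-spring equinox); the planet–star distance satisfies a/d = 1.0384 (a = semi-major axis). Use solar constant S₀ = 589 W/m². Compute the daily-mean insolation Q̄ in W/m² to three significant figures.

Solar declination: sin δ = sin ε · sin λ_s = sin 25.19° × sin 233.9° = -0.34390, so δ = -20.115°.
cos H₀ = −tan(-31.5°) tan(-20.115°) = -0.2244, H₀ = 1.7972 rad.
Bracket: H₀ sin φ sin δ + cos φ cos δ sin H₀ = 1.7972×-0.52250×-0.34390 + 0.85264×0.93901×0.97449 = 0.322935 + 0.780213 = 1.103148.
Inverse-square distance factor (a/d)² = 1.0384² = 1.078275.
Q̄ = (S₀/π) × 1.078275 × [bracket] = (589/π) × 1.078275 × 1.103148 = 223.0 W/m².

Q̄ ≈ 223 W/m²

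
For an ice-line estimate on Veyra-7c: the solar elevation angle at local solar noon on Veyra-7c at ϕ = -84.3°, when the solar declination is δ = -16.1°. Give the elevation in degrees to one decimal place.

At local noon the hour angle is zero, so the zenith angle equals |ϕ − δ| = |-84.3° − (-16.100°)| = 68.200°.
Elevation = 90° − 68.200° = 21.8°.

21.8°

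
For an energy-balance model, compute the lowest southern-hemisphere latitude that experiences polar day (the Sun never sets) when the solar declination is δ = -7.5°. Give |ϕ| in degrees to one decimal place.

Polar day requires cos h₀ = −tan ϕ tan δ ≤ −1, i.e. tan ϕ tan δ ≥ 1.
The boundary is |tan ϕ| · |tan δ| = 1, so |ϕ| = 90° − |δ| = 90° − 7.5° = 82.5° in the southern hemisphere.

|ϕ| = 82.5°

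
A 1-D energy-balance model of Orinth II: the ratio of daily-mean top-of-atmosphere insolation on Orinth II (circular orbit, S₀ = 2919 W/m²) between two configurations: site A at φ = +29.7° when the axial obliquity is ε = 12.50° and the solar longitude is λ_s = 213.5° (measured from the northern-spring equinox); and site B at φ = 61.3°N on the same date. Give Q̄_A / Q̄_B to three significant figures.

— Configuration A (φ=+29.7°):
Solar declination: sin δ = sin ε · sin λ_s = sin 12.50° × sin 213.5° = -0.11946, so δ = -6.861°.
cos H₀ = −tan(+29.7°) tan(-6.861°) = 0.0686, H₀ = 1.5021 rad.
Bracket: H₀ sin φ sin δ + cos φ cos δ sin H₀ = 1.5021×0.49546×-0.11946 + 0.86863×0.99284×0.99764 = -0.088906 + 0.860375 = 0.771469.
Q̄ = (S₀/π) × [bracket] = (2919/π) × 0.771469 = 716.81 W/m².
— Configuration B (φ=+61.3°):
cos H₀ = −tan(+61.3°) tan(-6.861°) = 0.2198, H₀ = 1.3492 rad.
Bracket: H₀ sin φ sin δ + cos φ cos δ sin H₀ = 1.3492×0.87715×-0.11946 + 0.48022×0.99284×0.97555 = -0.141375 + 0.465124 = 0.323749.
Q̄ = (S₀/π) × [bracket] = (2919/π) × 0.323749 = 300.81 W/m².
Ratio Q̄_A / Q̄_B = 716.81 / 300.81 = 2.383.

Q̄_A / Q̄_B ≈ 2.38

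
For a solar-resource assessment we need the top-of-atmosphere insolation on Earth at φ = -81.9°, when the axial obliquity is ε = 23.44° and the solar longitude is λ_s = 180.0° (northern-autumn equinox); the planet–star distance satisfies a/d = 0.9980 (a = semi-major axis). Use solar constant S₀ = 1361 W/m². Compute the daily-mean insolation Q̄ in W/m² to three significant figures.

Q̄ ≈ 60.8 W/m²

Solar declination: sin δ = sin ε · sin λ_s = sin 23.44° × sin 180.0° = 0.00000, so δ = +0.000°.
cos H₀ = −tan(-81.9°) tan(+0.000°) = 0.0000, H₀ = 1.5708 rad.
Bracket: H₀ sin φ sin δ + cos φ cos δ sin H₀ = 1.5708×-0.99002×0.00000 + 0.14090×1.00000×1.00000 = -0.000000 + 0.140900 = 0.140900.
Inverse-square distance factor (a/d)² = 0.9980² = 0.996004.
Q̄ = (S₀/π) × 0.996004 × [bracket] = (1361/π) × 0.996004 × 0.140900 = 60.80 W/m².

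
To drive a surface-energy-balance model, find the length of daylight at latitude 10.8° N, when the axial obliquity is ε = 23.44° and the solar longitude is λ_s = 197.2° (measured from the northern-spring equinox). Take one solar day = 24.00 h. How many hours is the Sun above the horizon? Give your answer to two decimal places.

Solar declination: sin δ = sin ε · sin λ_s = sin 23.44° × sin 197.2° = -0.11763, so δ = -6.755°.
cos H₀ = −tan φ · tan δ = −tan(+10.8°) × tan(-6.755°) = 0.0226, so H₀ = 1.5482 rad = 88.71°.
Daylight = 2H₀/(2π) × 24.00 h = (1.5482/π) × 24.00 = 11.83 h.

11.83 h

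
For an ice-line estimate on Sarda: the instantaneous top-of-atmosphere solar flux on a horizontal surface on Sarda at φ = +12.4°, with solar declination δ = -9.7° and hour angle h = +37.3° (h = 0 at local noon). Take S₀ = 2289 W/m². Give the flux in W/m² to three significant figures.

1.67e+03 W/m²

cos θ_z = sin φ sin δ + cos φ cos δ cos h = -0.036181 + 0.765810 = 0.729629.
Flux = S₀ · cos θ_z = 2289 × 0.729629 = 1670 W/m².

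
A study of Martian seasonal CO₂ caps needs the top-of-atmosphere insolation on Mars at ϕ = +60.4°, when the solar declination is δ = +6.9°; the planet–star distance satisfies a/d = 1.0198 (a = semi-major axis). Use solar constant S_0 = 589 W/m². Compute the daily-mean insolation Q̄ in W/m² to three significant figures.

Q̄ ≈ 130 W/m²

cos h₀ = −tan(+60.4°) tan(+6.900°) = -0.2130, h₀ = 1.7855 rad.
Bracket: h₀ sin ϕ sin δ + cos ϕ cos δ sin h₀ = 1.7855×0.86949×0.12014 + 0.49394×0.99276×0.97705 = 0.186514 + 0.479110 = 0.665624.
Inverse-square distance factor (a/d)² = 1.0198² = 1.039992.
Q̄ = (S_0/π) × 1.039992 × [bracket] = (589/π) × 1.039992 × 0.665624 = 129.8 W/m².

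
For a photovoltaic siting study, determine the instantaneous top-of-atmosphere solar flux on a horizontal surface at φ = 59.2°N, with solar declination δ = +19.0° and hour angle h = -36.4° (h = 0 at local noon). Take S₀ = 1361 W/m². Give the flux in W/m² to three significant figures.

cos θ_z = sin φ sin δ + cos φ cos δ cos h = 0.279650 + 0.389686 = 0.669336.
Flux = S₀ · cos θ_z = 1361 × 0.669336 = 911.0 W/m².

911 W/m²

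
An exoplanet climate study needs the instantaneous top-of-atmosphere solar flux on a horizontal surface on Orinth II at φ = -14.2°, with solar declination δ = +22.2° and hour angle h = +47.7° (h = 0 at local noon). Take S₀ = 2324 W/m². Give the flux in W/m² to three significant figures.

cos θ_z = sin φ sin δ + cos φ cos δ cos h = -0.092687 + 0.604083 = 0.511396.
Flux = S₀ · cos θ_z = 2324 × 0.511396 = 1188 W/m².

1.19e+03 W/m²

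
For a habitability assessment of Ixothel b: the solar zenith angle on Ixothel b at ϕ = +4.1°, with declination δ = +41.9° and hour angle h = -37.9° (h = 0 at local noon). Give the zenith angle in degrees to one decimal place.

θ_z = 50.7°

cos θ_z = sin ϕ sin δ + cos ϕ cos δ cos h = 0.047748 + 0.585821 = 0.633569.
θ_z = arccos(0.633569) = 50.7°.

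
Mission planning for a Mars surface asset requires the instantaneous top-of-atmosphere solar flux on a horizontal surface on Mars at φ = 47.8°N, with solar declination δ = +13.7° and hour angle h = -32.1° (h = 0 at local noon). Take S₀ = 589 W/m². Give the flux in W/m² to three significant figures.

cos θ_z = sin φ sin δ + cos φ cos δ cos h = 0.175451 + 0.552840 = 0.728291.
Flux = S₀ · cos θ_z = 589 × 0.728291 = 429.0 W/m².

429 W/m²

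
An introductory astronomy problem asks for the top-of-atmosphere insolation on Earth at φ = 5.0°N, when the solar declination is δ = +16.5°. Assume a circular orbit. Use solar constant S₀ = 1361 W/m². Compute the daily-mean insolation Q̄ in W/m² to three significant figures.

cos H₀ = −tan(+5.0°) tan(+16.500°) = -0.0259, H₀ = 1.5967 rad.
Bracket: H₀ sin φ sin δ + cos φ cos δ sin H₀ = 1.5967×0.08716×0.28402 + 0.99619×0.95882×0.99966 = 0.039527 + 0.954842 = 0.994369.
Q̄ = (S₀/π) × [bracket] = (1361/π) × 0.994369 = 430.8 W/m².

Q̄ ≈ 431 W/m²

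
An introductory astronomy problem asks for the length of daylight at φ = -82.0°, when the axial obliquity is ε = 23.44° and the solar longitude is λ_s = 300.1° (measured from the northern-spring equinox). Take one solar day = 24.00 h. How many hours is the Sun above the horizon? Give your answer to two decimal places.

24.00 h

Solar declination: sin δ = sin ε · sin λ_s = sin 23.44° × sin 300.1° = -0.34415, so δ = -20.130°.
Sunrise equation: cos H₀ = −tan φ · tan δ = -2.6080 ≤ −1, so the Sun never sets (polar day) and H₀ = π.
Daylight = 2H₀/(2π) × 24.00 h = (3.1416/π) × 24.00 = 24.00 h.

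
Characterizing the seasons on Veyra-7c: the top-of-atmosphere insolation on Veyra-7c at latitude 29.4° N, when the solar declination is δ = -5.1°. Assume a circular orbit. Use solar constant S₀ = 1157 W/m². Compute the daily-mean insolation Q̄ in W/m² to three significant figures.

cos H₀ = −tan(+29.4°) tan(-5.100°) = 0.0503, H₀ = 1.5205 rad.
Bracket: H₀ sin φ sin δ + cos φ cos δ sin H₀ = 1.5205×0.49090×-0.08889 + 0.87121×0.99604×0.99873 = -0.066349 + 0.866658 = 0.800309.
Q̄ = (S₀/π) × [bracket] = (1157/π) × 0.800309 = 294.7 W/m².

Q̄ ≈ 295 W/m²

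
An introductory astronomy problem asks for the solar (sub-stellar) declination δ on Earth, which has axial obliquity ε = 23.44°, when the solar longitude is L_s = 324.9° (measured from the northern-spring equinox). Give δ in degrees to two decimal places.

δ = -13.22°

sin δ = sin ε · sin L_s = sin 23.44° × sin 324.9° = -0.228730.
δ = arcsin(-0.228730) = -13.22°.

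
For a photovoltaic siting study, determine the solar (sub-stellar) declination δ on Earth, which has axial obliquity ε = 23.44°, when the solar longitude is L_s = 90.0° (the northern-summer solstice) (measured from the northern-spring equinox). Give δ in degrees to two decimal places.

δ = +23.44°

sin δ = sin ε · sin L_s = sin 23.44° × sin 90.0° = 0.397789.
δ = arcsin(0.397789) = +23.44°.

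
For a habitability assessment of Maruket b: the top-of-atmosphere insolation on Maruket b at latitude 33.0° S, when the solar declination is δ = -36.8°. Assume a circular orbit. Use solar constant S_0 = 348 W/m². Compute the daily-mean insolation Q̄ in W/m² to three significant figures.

cos h₀ = −tan(-33.0°) tan(-36.800°) = -0.4858, h₀ = 2.0781 rad.
Bracket: h₀ sin ϕ sin δ + cos ϕ cos δ sin h₀ = 2.0781×-0.54464×-0.59902 + 0.83867×0.80073×0.87406 = 0.677981 + 0.586973 = 1.264954.
Q̄ = (S_0/π) × [bracket] = (348/π) × 1.264954 = 140.1 W/m².

Q̄ ≈ 140 W/m²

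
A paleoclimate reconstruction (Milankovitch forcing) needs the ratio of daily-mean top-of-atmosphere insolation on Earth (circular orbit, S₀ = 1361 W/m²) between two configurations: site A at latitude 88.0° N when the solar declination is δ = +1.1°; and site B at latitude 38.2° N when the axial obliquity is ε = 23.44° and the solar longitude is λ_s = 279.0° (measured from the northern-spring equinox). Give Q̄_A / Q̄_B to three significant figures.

Q̄_A / Q̄_B ≈ 0.184

— Configuration A (φ=+88.0°):
cos H₀ = −tan(+88.0°) tan(+1.100°) = -0.5498, H₀ = 2.1530 rad.
Bracket: H₀ sin φ sin δ + cos φ cos δ sin H₀ = 2.1530×0.99939×0.01920 + 0.03490×0.99982×0.83527 = 0.041312 + 0.029146 = 0.070458.
Q̄ = (S₀/π) × [bracket] = (1361/π) × 0.070458 = 30.524 W/m².
— Configuration B (φ=+38.2°):
Solar declination: sin δ = sin ε · sin λ_s = sin 23.44° × sin 279.0° = -0.39289, so δ = -23.135°.
cos H₀ = −tan(+38.2°) tan(-23.135°) = 0.3362, H₀ = 1.2279 rad.
Bracket: H₀ sin φ sin δ + cos φ cos δ sin H₀ = 1.2279×0.61841×-0.39289 + 0.78586×0.91959×0.94179 = -0.298339 + 0.680602 = 0.382263.
Q̄ = (S₀/π) × [bracket] = (1361/π) × 0.382263 = 165.60 W/m².
Ratio Q̄_A / Q̄_B = 30.524 / 165.60 = 0.1843.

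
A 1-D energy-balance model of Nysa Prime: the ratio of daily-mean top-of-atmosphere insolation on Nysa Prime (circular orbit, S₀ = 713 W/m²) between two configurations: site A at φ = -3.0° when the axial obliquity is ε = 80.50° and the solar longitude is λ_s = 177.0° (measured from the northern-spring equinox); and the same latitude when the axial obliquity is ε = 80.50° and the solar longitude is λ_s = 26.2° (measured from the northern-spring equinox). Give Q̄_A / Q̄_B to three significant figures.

— Configuration A (φ=-3.0°):
Solar declination: sin δ = sin ε · sin λ_s = sin 80.50° × sin 177.0° = 0.05162, so δ = +2.959°.
cos H₀ = −tan(-3.0°) tan(+2.959°) = 0.0027, H₀ = 1.5681 rad.
Bracket: H₀ sin φ sin δ + cos φ cos δ sin H₀ = 1.5681×-0.05234×0.05162 + 0.99863×0.99867×1.00000 = -0.004237 + 0.997302 = 0.993065.
Q̄ = (S₀/π) × [bracket] = (713/π) × 0.993065 = 225.38 W/m².
— Configuration B (φ=-3.0°):
Solar declination: sin δ = sin ε · sin λ_s = sin 80.50° × sin 26.2° = 0.43545, so δ = +25.814°.
cos H₀ = −tan(-3.0°) tan(+25.814°) = 0.0254, H₀ = 1.5454 rad.
Bracket: H₀ sin φ sin δ + cos φ cos δ sin H₀ = 1.5454×-0.05234×0.43545 + 0.99863×0.90021×0.99968 = -0.035222 + 0.898689 = 0.863467.
Q̄ = (S₀/π) × [bracket] = (713/π) × 0.863467 = 195.97 W/m².
Ratio Q̄_A / Q̄_B = 225.38 / 195.97 = 1.150.

Q̄_A / Q̄_B ≈ 1.15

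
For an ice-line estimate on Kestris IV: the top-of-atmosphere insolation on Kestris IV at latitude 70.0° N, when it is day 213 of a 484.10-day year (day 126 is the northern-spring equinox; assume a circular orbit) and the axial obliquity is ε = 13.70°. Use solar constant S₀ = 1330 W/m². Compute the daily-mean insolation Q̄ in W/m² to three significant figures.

Solar longitude: λ_s = 360° × (213 − 126)/484.10 = 64.697°.
sin δ = sin 13.70° × sin 64.697° = 0.21412, so δ = +12.364°.
cos H₀ = −tan(+70.0°) tan(+12.364°) = -0.6022, H₀ = 2.2171 rad.
Bracket: H₀ sin φ sin δ + cos φ cos δ sin H₀ = 2.2171×0.93969×0.21412 + 0.34202×0.97681×0.79831 = 0.446095 + 0.266706 = 0.712801.
Q̄ = (S₀/π) × [bracket] = (1330/π) × 0.712801 = 301.8 W/m².

Q̄ ≈ 302 W/m²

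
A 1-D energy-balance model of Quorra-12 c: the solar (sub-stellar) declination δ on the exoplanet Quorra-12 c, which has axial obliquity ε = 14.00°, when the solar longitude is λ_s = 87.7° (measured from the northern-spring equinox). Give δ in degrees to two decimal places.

sin δ = sin ε · sin λ_s = sin 14.00° × sin 87.7° = 0.241727.
δ = arcsin(0.241727) = +13.99°.

δ = +13.99°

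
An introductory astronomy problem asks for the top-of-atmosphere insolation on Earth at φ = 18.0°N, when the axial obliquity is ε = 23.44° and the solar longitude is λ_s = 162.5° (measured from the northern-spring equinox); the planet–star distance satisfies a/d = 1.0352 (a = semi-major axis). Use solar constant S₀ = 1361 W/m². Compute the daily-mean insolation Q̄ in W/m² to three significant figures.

Q̄ ≈ 466 W/m²

Solar declination: sin δ = sin ε · sin λ_s = sin 23.44° × sin 162.5° = 0.11962, so δ = +6.870°.
cos H₀ = −tan(+18.0°) tan(+6.870°) = -0.0391, H₀ = 1.6100 rad.
Bracket: H₀ sin φ sin δ + cos φ cos δ sin H₀ = 1.6100×0.30902×0.11962 + 0.95106×0.99282×0.99923 = 0.059514 + 0.943504 = 1.003018.
Inverse-square distance factor (a/d)² = 1.0352² = 1.071639.
Q̄ = (S₀/π) × 1.071639 × [bracket] = (1361/π) × 1.071639 × 1.003018 = 465.7 W/m².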